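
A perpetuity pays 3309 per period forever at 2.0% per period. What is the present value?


PV = PMT / i
= 3309 / 0.02
= 165450.0


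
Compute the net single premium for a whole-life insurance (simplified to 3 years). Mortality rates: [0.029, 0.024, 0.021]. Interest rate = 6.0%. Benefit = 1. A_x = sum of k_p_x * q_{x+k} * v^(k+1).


v = 0.943396
Year 0: k_p_x=1.0, q=0.029, term=0.027358
Year 1: k_p_x=0.971, q=0.024, term=0.02074
Year 2: k_p_x=0.947696, q=0.021, term=0.01671
A_x = 0.0648


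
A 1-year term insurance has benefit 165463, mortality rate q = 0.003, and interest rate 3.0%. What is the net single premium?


NSP = benefit * q * v
v = 1/(1+i) = 0.970874
NSP = 165463 * 0.003 * 0.970874
= 481.9311


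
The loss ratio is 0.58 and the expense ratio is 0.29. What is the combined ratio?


Combined ratio = loss ratio + expense ratio
= 0.58 + 0.29
= 0.87


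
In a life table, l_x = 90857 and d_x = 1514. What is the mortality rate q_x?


q_x = d_x / l_x
= 1514 / 90857
= 0.0167


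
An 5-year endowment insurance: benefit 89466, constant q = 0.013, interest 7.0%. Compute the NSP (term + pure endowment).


Term component = 4654.5937
Pure endowment = 5_p_x * v^5 * benefit = 0.936668 * 0.712986 * 89466 = 59748.2096
NSP = 64402.8032


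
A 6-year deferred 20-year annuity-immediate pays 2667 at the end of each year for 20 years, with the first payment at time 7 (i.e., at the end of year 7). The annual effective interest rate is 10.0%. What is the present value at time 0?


PV at time 6 of the 20-year annuity-immediate:
a_n = 2667 * (1-(1+0.1)^(-20))/0.1 = 22705.6744
Discount back 6 years to time 0:
PV = 22705.6744 * (1+0.1)^(-6)
= 22705.6744 * 0.564474
= 12816.7613


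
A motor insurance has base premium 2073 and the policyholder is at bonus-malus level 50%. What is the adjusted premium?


adjusted = base * BM_level / 100
= 2073 * 50 / 100
= 2073 * 0.5
= 1036.5


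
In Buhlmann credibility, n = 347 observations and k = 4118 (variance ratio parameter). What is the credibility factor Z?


Z = n / (n + k)
= 347 / (347 + 4118)
= 347 / 4465
= 0.0777


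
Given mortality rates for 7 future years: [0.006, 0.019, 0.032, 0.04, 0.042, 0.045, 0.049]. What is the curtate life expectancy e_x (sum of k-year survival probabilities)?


e_x = sum_{k=1}^{n} k_p_x
k_p_x values:
  1_p_x = 0.994
  2_p_x = 0.975114
  3_p_x = 0.94391
  4_p_x = 0.906154
  5_p_x = 0.868095
  6_p_x = 0.829031
  7_p_x = 0.788409
e_x = 6.3047


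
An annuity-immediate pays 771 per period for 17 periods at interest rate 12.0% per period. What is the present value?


PV = PMT * (1 - (1+i)^(-n)) / i
= 771 * (1 - (1+0.12)^(-17)) / 0.12
= 771 * (1 - 0.145644) / 0.12
= 771 * 7.11963
= 5489.2351


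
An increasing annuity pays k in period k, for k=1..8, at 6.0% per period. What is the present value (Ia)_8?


(Ia)_n = sum_{k=1}^{n} k * v^k, v = 1/(1+i)
v = 0.943396
Sum computed term by term:
(Ia)_8 = 26.0514


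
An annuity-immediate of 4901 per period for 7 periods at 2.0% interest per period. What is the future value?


FV = PMT * ((1+i)^n - 1) / i
= 4901 * ((1.02)^7 - 1) / 0.02
= 4901 * (1.148686 - 1) / 0.02
= 36435.4229


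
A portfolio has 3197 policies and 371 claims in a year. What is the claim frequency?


frequency = claims / policies
= 371 / 3197
= 0.116


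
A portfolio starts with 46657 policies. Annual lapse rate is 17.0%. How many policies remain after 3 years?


remaining = initial * (1 - lapse)^years
= 46657 * (1 - 0.17)^3
= 46657 * 0.571787
= 26677.8661


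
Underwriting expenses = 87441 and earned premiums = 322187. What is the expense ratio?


Expense ratio = expenses / premiums
= 87441 / 322187
= 0.2714


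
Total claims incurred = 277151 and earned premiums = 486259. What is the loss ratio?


Loss ratio = claims / premiums
= 277151 / 486259
= 0.57


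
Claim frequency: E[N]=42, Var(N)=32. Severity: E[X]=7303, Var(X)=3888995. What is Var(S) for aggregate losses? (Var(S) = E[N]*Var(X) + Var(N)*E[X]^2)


Var(S) = E[N]*Var(X) + Var(N)*E[X]^2
= 42*3888995 + 32*7303^2
= 163337790 + 1706681888
= 1.8700e+09


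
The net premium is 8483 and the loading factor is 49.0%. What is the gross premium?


Gross = net * (1 + loading)
= 8483 * (1 + 0.49)
= 8483 * 1.49
= 12639.67


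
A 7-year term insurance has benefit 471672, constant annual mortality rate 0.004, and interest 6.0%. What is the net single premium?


NSP = benefit * sum_{k=0}^{n-1} k_p_x * q * v^(k+1)
With constant q=0.004, v=0.943396
Sum = 0.022084
NSP = 471672 * 0.022084
= 10416.3605


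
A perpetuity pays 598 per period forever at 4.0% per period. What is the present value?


PV = PMT / i
= 598 / 0.04
= 14950.0


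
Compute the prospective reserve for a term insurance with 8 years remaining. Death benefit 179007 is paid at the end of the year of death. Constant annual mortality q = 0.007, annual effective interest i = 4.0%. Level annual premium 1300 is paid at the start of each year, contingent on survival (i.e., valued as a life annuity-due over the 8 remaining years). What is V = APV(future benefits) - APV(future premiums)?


v = 1/(1+i) = 0.961538
APV(future benefits) per unit = sum_{k=0}^{7} k_p_x * q * v^(k+1) = 0.046057
APV(future benefits) = 179007 * 0.046057 = 8244.5253
Life annuity-due factor ä_{x:8} = sum_{k=0}^{7} k_p_x * v^k = 6.842754
APV(future premiums) = 1300 * 6.842754 = 8895.5804
V = 8244.5253 - 8895.5804
= -651.0552


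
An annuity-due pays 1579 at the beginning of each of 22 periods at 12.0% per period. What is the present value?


PV_due = PMT * (1-(1+i)^(-n))/i * (1+i)
PV_immediate = 12070.8956
PV_due = 12070.8956 * 1.12
= 13519.4031


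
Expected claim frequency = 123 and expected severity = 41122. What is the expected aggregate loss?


E[S] = E[N] * E[X]
= 123 * 41122
= 5.0580e+06


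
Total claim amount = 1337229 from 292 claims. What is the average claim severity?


severity = total / number
= 1337229 / 292
= 4579.5514


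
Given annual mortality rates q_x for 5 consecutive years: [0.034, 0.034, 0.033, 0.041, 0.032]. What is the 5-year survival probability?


p_k = 1 - q_k for each year
Survival = product of (1 - q_k)
= 0.966 * 0.966 * 0.967 * 0.959 * 0.968
= 0.8377


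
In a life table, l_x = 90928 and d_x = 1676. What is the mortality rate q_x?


q_x = d_x / l_x
= 1676 / 90928
= 0.0184


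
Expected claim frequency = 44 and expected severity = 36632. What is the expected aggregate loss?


E[S] = E[N] * E[X]
= 44 * 36632
= 1.6118e+06


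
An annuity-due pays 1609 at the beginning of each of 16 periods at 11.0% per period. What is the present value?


PV_due = PMT * (1-(1+i)^(-n))/i * (1+i)
PV_immediate = 11873.0713
PV_due = 11873.0713 * 1.11
= 13179.1091


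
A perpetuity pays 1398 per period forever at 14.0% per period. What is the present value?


PV = PMT / i
= 1398 / 0.14
= 9985.7143


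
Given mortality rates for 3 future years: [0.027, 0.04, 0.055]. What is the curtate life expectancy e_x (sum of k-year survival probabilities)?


e_x = sum_{k=1}^{n} k_p_x
k_p_x values:
  1_p_x = 0.973
  2_p_x = 0.93408
  3_p_x = 0.882706
e_x = 2.7898


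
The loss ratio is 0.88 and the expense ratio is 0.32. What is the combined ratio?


Combined ratio = loss ratio + expense ratio
= 0.88 + 0.32
= 1.2


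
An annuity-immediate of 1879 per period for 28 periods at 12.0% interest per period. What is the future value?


FV = PMT * ((1+i)^n - 1) / i
= 1879 * ((1.12)^28 - 1) / 0.12
= 1879 * (23.883866 - 1) / 0.12
= 358323.2094


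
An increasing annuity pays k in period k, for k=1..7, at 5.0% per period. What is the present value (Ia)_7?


(Ia)_n = sum_{k=1}^{n} k * v^k, v = 1/(1+i)
v = 0.952381
Sum computed term by term:
(Ia)_7 = 22.0185


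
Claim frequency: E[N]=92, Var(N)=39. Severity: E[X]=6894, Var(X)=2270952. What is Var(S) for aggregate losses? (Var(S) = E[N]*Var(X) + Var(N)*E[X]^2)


Var(S) = E[N]*Var(X) + Var(N)*E[X]^2
= 92*2270952 + 39*6894^2
= 208927584 + 1853562204
= 2.0625e+09


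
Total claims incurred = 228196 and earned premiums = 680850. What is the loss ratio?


Loss ratio = claims / premiums
= 228196 / 680850
= 0.3352


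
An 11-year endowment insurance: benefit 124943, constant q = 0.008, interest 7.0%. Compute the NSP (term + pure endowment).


Term component = 7241.3444
Pure endowment = 11_p_x * v^11 * benefit = 0.915437 * 0.475093 * 124943 = 54339.8917
NSP = 61581.2362


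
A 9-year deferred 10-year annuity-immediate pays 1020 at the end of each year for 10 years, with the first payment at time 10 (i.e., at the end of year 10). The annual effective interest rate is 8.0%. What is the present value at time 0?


PV at time 9 of the 10-year annuity-immediate:
a_n = 1020 * (1-(1+0.08)^(-10))/0.08 = 6844.283
Discount back 9 years to time 0:
PV = 6844.283 * (1+0.08)^(-9)
= 6844.283 * 0.500249
= 3423.8455


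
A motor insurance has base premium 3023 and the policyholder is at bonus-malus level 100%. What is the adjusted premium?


adjusted = base * BM_level / 100
= 3023 * 100 / 100
= 3023 * 1.0
= 3023.0


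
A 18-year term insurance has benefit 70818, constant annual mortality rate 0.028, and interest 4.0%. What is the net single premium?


NSP = benefit * sum_{k=0}^{n-1} k_p_x * q * v^(k+1)
With constant q=0.028, v=0.961538
Sum = 0.289854
NSP = 70818 * 0.289854
= 20526.8819


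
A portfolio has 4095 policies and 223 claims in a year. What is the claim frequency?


frequency = claims / policies
= 223 / 4095
= 0.0545


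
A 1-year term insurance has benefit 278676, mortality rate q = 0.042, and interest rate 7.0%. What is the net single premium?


NSP = benefit * q * v
v = 1/(1+i) = 0.934579
NSP = 278676 * 0.042 * 0.934579
= 10938.6841


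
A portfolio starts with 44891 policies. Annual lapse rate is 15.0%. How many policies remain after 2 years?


remaining = initial * (1 - lapse)^years
= 44891 * (1 - 0.15)^2
= 44891 * 0.7225
= 32433.7475


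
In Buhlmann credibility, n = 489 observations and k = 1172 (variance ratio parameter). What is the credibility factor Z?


Z = n / (n + k)
= 489 / (489 + 1172)
= 489 / 1661
= 0.2944


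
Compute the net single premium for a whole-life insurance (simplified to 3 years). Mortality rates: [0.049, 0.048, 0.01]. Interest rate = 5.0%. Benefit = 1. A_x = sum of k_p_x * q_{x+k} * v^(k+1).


v = 0.952381
Year 0: k_p_x=1.0, q=0.049, term=0.046667
Year 1: k_p_x=0.951, q=0.048, term=0.041404
Year 2: k_p_x=0.905352, q=0.01, term=0.007821
A_x = 0.0959


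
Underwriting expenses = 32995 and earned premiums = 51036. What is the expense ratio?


Expense ratio = expenses / premiums
= 32995 / 51036
= 0.6465


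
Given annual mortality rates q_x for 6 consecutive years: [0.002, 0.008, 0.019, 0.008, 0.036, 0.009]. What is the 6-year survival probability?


p_k = 1 - q_k for each year
Survival = product of (1 - q_k)
= 0.998 * 0.992 * 0.981 * 0.992 * 0.964 * 0.991
= 0.9204


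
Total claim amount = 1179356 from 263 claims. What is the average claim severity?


severity = total / number
= 1179356 / 263
= 4484.2433


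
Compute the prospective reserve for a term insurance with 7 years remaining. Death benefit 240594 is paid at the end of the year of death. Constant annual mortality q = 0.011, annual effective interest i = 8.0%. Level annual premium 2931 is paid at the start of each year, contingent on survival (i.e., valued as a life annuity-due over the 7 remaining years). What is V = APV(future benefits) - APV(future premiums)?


v = 1/(1+i) = 0.925926
APV(future benefits) per unit = sum_{k=0}^{6} k_p_x * q * v^(k+1) = 0.055602
APV(future benefits) = 240594 * 0.055602 = 13377.5779
Life annuity-due factor ä_{x:7} = sum_{k=0}^{6} k_p_x * v^k = 5.459134
APV(future premiums) = 2931 * 5.459134 = 16000.7222
V = 13377.5779 - 16000.7222
= -2623.1443


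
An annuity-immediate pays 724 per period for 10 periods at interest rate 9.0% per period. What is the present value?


PV = PMT * (1 - (1+i)^(-n)) / i
= 724 * (1 - (1+0.09)^(-10)) / 0.09
= 724 * (1 - 0.422411) / 0.09
= 724 * 6.417658
= 4646.3842


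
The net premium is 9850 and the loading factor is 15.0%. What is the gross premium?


Gross = net * (1 + loading)
= 9850 * (1 + 0.15)
= 9850 * 1.15
= 11327.5


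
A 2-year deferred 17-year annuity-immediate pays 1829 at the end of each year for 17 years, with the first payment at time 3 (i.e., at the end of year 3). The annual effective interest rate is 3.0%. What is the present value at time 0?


PV at time 2 of the 17-year annuity-immediate:
a_n = 1829 * (1-(1+0.03)^(-17))/0.03 = 24080.8307
Discount back 2 years to time 0:
PV = 24080.8307 * (1+0.03)^(-2)
= 24080.8307 * 0.942596
= 22698.4925


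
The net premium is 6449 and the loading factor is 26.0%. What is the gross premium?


Gross = net * (1 + loading)
= 6449 * (1 + 0.26)
= 6449 * 1.26
= 8125.74


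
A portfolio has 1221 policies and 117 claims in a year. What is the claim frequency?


frequency = claims / policies
= 117 / 1221
= 0.0958


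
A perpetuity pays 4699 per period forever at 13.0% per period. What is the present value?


PV = PMT / i
= 4699 / 0.13
= 36146.1538


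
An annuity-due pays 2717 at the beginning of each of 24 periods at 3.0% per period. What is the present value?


PV_due = PMT * (1-(1+i)^(-n))/i * (1+i)
PV_immediate = 46013.8679
PV_due = 46013.8679 * 1.03
= 47394.284


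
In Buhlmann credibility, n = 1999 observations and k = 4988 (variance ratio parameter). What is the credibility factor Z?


Z = n / (n + k)
= 1999 / (1999 + 4988)
= 1999 / 6987
= 0.2861


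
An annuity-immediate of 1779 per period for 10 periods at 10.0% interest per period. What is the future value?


FV = PMT * ((1+i)^n - 1) / i
= 1779 * ((1.1)^10 - 1) / 0.1
= 1779 * (2.593742 - 1) / 0.1
= 28352.6784


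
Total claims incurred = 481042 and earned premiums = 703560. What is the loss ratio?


Loss ratio = claims / premiums
= 481042 / 703560
= 0.6837


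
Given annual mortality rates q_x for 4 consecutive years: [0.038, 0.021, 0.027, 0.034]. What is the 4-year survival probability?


p_k = 1 - q_k for each year
Survival = product of (1 - q_k)
= 0.962 * 0.979 * 0.973 * 0.966
= 0.8852


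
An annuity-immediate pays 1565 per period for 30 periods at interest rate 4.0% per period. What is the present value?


PV = PMT * (1 - (1+i)^(-n)) / i
= 1565 * (1 - (1+0.04)^(-30)) / 0.04
= 1565 * (1 - 0.308319) / 0.04
= 1565 * 17.292033
= 27062.0321


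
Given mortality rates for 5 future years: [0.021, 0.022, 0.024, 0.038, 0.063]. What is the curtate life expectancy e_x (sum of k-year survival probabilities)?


e_x = sum_{k=1}^{n} k_p_x
k_p_x values:
  1_p_x = 0.979
  2_p_x = 0.957462
  3_p_x = 0.934483
  4_p_x = 0.898973
  5_p_x = 0.842337
e_x = 4.6123


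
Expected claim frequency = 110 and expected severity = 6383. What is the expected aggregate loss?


E[S] = E[N] * E[X]
= 110 * 6383
= 702130


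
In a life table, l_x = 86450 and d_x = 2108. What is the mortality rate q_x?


q_x = d_x / l_x
= 2108 / 86450
= 0.0244


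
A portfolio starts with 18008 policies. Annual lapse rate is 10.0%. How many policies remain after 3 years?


remaining = initial * (1 - lapse)^years
= 18008 * (1 - 0.1)^3
= 18008 * 0.729
= 13127.832


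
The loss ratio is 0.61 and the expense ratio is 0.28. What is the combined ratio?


Combined ratio = loss ratio + expense ratio
= 0.61 + 0.28
= 0.89


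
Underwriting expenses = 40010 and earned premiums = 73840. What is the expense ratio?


Expense ratio = expenses / premiums
= 40010 / 73840
= 0.5418


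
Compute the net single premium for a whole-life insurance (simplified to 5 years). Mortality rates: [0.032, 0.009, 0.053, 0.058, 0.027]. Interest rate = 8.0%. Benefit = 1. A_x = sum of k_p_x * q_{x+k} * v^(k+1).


v = 0.925926
Year 0: k_p_x=1.0, q=0.032, term=0.02963
Year 1: k_p_x=0.968, q=0.009, term=0.007469
Year 2: k_p_x=0.959288, q=0.053, term=0.04036
Year 3: k_p_x=0.908446, q=0.058, term=0.038729
Year 4: k_p_x=0.855756, q=0.027, term=0.015725
A_x = 0.1319


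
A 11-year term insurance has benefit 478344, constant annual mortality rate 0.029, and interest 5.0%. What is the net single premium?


NSP = benefit * sum_{k=0}^{n-1} k_p_x * q * v^(k+1)
With constant q=0.029, v=0.952381
Sum = 0.211814
NSP = 478344 * 0.211814
= 101320.0064


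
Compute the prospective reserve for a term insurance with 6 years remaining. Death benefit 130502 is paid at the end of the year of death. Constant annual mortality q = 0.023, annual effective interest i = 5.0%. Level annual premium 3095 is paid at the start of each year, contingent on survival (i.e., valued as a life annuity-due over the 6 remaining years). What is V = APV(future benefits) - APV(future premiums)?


v = 1/(1+i) = 0.952381
APV(future benefits) per unit = sum_{k=0}^{5} k_p_x * q * v^(k+1) = 0.110595
APV(future benefits) = 130502 * 0.110595 = 14432.8965
Life annuity-due factor ä_{x:6} = sum_{k=0}^{5} k_p_x * v^k = 5.048912
APV(future premiums) = 3095 * 5.048912 = 15626.3823
V = 14432.8965 - 15626.3823
= -1193.4858


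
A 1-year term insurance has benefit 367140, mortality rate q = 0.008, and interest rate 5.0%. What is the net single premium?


NSP = benefit * q * v
v = 1/(1+i) = 0.952381
NSP = 367140 * 0.008 * 0.952381
= 2797.2571


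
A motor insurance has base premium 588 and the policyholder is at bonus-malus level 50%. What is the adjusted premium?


adjusted = base * BM_level / 100
= 588 * 50 / 100
= 588 * 0.5
= 294.0


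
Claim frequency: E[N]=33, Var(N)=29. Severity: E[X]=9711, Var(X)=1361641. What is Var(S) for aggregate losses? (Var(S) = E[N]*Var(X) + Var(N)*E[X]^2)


Var(S) = E[N]*Var(X) + Var(N)*E[X]^2
= 33*1361641 + 29*9711^2
= 44934153 + 2734802109
= 2.7797e+09


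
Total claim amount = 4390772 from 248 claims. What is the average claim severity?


severity = total / number
= 4390772 / 248
= 17704.7258


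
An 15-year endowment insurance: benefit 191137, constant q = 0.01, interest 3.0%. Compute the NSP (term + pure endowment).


Term component = 21405.4933
Pure endowment = 15_p_x * v^15 * benefit = 0.860058 * 0.641862 * 191137 = 105515.0268
NSP = 126920.5201


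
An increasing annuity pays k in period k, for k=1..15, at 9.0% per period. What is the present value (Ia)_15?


(Ia)_n = sum_{k=1}^{n} k * v^k, v = 1/(1+i)
v = 0.917431
Sum computed term by term:
(Ia)_15 = 51.8676


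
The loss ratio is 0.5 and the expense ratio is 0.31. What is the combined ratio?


Combined ratio = loss ratio + expense ratio
= 0.5 + 0.31
= 0.81


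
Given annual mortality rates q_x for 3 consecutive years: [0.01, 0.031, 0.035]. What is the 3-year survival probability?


p_k = 1 - q_k for each year
Survival = product of (1 - q_k)
= 0.99 * 0.969 * 0.965
= 0.9257


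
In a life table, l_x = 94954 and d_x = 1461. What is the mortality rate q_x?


q_x = d_x / l_x
= 1461 / 94954
= 0.0154


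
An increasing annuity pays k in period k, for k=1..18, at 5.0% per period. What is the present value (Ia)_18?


(Ia)_n = sum_{k=1}^{n} k * v^k, v = 1/(1+i)
v = 0.952381
Sum computed term by term:
(Ia)_18 = 95.8939


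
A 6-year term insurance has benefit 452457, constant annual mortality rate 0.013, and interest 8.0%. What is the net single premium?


NSP = benefit * sum_{k=0}^{n-1} k_p_x * q * v^(k+1)
With constant q=0.013, v=0.925926
Sum = 0.058348
NSP = 452457 * 0.058348
= 26400.0198


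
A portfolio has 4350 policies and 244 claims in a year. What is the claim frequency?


frequency = claims / policies
= 244 / 4350
= 0.0561


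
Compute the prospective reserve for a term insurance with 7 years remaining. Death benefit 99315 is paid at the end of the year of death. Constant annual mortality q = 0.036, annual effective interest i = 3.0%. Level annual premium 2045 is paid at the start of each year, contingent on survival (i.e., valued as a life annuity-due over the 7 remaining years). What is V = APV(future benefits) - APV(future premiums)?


v = 1/(1+i) = 0.970874
APV(future benefits) per unit = sum_{k=0}^{6} k_p_x * q * v^(k+1) = 0.202342
APV(future benefits) = 99315 * 0.202342 = 20095.5462
Life annuity-due factor ä_{x:7} = sum_{k=0}^{6} k_p_x * v^k = 5.789215
APV(future premiums) = 2045 * 5.789215 = 11838.945
V = 20095.5462 - 11838.945
= 8256.6011


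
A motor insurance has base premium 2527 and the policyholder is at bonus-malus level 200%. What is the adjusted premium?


adjusted = base * BM_level / 100
= 2527 * 200 / 100
= 2527 * 2.0
= 5054.0


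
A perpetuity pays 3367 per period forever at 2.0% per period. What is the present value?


PV = PMT / i
= 3367 / 0.02
= 168350.0


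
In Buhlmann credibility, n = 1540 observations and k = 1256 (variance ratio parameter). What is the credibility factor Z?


Z = n / (n + k)
= 1540 / (1540 + 1256)
= 1540 / 2796
= 0.5508


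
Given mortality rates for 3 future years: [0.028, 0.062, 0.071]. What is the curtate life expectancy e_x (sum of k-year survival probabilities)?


e_x = sum_{k=1}^{n} k_p_x
k_p_x values:
  1_p_x = 0.972
  2_p_x = 0.911736
  3_p_x = 0.847003
e_x = 2.7307


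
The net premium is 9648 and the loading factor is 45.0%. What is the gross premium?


Gross = net * (1 + loading)
= 9648 * (1 + 0.45)
= 9648 * 1.45
= 13989.6


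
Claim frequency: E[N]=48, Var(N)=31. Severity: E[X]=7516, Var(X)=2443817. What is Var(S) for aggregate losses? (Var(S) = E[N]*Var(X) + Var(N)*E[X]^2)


Var(S) = E[N]*Var(X) + Var(N)*E[X]^2
= 48*2443817 + 31*7516^2
= 117303216 + 1751197936
= 1.8685e+09


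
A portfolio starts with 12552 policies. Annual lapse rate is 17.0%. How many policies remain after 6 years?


remaining = initial * (1 - lapse)^years
= 12552 * (1 - 0.17)^6
= 12552 * 0.32694
= 4103.7556


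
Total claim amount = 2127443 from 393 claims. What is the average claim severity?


severity = total / number
= 2127443 / 393
= 5413.341


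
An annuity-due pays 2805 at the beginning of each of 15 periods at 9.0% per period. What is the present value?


PV_due = PMT * (1-(1+i)^(-n))/i * (1+i)
PV_immediate = 22610.231
PV_due = 22610.231 * 1.09
= 24645.1518


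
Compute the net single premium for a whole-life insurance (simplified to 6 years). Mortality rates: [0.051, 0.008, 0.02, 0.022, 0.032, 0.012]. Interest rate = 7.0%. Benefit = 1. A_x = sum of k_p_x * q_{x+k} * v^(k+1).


v = 0.934579
Year 0: k_p_x=1.0, q=0.051, term=0.047664
Year 1: k_p_x=0.949, q=0.008, term=0.006631
Year 2: k_p_x=0.941408, q=0.02, term=0.015369
Year 3: k_p_x=0.92258, q=0.022, term=0.015484
Year 4: k_p_x=0.902283, q=0.032, term=0.020586
Year 5: k_p_x=0.87341, q=0.012, term=0.006984
A_x = 0.1127


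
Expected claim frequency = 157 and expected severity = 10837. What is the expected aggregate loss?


E[S] = E[N] * E[X]
= 157 * 10837
= 1.7014e+06


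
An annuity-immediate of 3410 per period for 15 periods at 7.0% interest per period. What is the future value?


FV = PMT * ((1+i)^n - 1) / i
= 3410 * ((1.07)^15 - 1) / 0.07
= 3410 * (2.759032 - 1) / 0.07
= 85689.9651


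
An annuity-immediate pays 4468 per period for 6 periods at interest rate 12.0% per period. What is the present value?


PV = PMT * (1 - (1+i)^(-n)) / i
= 4468 * (1 - (1+0.12)^(-6)) / 0.12
= 4468 * (1 - 0.506631) / 0.12
= 4468 * 4.111407
= 18369.7679


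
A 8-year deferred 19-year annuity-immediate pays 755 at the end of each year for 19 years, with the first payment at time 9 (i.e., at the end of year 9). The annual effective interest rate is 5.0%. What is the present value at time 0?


PV at time 8 of the 19-year annuity-immediate:
a_n = 755 * (1-(1+0.05)^(-19))/0.05 = 9124.4172
Discount back 8 years to time 0:
PV = 9124.4172 * (1+0.05)^(-8)
= 9124.4172 * 0.676839
= 6175.7647


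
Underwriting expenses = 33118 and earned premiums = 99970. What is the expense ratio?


Expense ratio = expenses / premiums
= 33118 / 99970
= 0.3313


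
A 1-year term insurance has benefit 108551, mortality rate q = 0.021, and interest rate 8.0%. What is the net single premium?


NSP = benefit * q * v
v = 1/(1+i) = 0.925926
NSP = 108551 * 0.021 * 0.925926
= 2110.7139


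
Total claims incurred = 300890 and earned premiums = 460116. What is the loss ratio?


Loss ratio = claims / premiums
= 300890 / 460116
= 0.6539


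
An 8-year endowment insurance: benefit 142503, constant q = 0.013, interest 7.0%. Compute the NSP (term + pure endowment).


Term component = 10620.5442
Pure endowment = 8_p_x * v^8 * benefit = 0.900611 * 0.582009 * 142503 = 74694.9098
NSP = 85315.454


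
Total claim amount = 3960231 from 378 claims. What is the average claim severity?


severity = total / number
= 3960231 / 378
= 10476.8016


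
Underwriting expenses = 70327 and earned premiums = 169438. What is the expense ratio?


Expense ratio = expenses / premiums
= 70327 / 169438
= 0.4151


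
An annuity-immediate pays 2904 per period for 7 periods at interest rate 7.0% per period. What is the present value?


PV = PMT * (1 - (1+i)^(-n)) / i
= 2904 * (1 - (1+0.07)^(-7)) / 0.07
= 2904 * (1 - 0.62275) / 0.07
= 2904 * 5.389289
= 15650.4964


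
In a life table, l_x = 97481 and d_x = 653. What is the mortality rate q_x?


q_x = d_x / l_x
= 653 / 97481
= 0.0067


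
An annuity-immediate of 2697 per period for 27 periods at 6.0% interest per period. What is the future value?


FV = PMT * ((1+i)^n - 1) / i
= 2697 * ((1.06)^27 - 1) / 0.06
= 2697 * (4.822346 - 1) / 0.06
= 171814.45


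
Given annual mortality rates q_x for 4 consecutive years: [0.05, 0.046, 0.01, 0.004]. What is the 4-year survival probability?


p_k = 1 - q_k for each year
Survival = product of (1 - q_k)
= 0.95 * 0.954 * 0.99 * 0.996
= 0.8936


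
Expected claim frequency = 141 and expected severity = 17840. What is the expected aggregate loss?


E[S] = E[N] * E[X]
= 141 * 17840
= 2.5154e+06


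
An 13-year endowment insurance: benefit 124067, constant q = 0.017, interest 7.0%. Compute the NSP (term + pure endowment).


Term component = 16193.0383
Pure endowment = 13_p_x * v^13 * benefit = 0.800195 * 0.414964 * 124067 = 41196.745
NSP = 57389.7833


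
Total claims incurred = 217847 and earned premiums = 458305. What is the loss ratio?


Loss ratio = claims / premiums
= 217847 / 458305
= 0.4753


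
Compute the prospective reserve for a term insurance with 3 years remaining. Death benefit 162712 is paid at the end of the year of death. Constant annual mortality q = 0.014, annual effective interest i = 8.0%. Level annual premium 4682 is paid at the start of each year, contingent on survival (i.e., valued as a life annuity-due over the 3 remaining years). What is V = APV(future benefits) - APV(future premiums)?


v = 1/(1+i) = 0.925926
APV(future benefits) per unit = sum_{k=0}^{2} k_p_x * q * v^(k+1) = 0.035602
APV(future benefits) = 162712 * 0.035602 = 5792.924
Life annuity-due factor ä_{x:3} = sum_{k=0}^{2} k_p_x * v^k = 2.746464
APV(future premiums) = 4682 * 2.746464 = 12858.946
V = 5792.924 - 12858.946
= -7066.0221


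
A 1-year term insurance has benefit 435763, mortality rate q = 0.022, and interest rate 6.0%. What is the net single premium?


NSP = benefit * q * v
v = 1/(1+i) = 0.943396
NSP = 435763 * 0.022 * 0.943396
= 9044.1377


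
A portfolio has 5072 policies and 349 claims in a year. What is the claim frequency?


frequency = claims / policies
= 349 / 5072
= 0.0688


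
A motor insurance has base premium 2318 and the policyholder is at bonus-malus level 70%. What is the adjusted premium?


adjusted = base * BM_level / 100
= 2318 * 70 / 100
= 2318 * 0.7
= 1622.6


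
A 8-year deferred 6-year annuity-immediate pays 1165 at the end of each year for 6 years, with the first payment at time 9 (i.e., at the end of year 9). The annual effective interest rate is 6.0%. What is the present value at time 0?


PV at time 8 of the 6-year annuity-immediate:
a_n = 1165 * (1-(1+0.06)^(-6))/0.06 = 5728.6828
Discount back 8 years to time 0:
PV = 5728.6828 * (1+0.06)^(-8)
= 5728.6828 * 0.627412
= 3594.2465


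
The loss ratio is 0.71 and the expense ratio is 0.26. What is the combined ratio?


Combined ratio = loss ratio + expense ratio
= 0.71 + 0.26
= 0.97


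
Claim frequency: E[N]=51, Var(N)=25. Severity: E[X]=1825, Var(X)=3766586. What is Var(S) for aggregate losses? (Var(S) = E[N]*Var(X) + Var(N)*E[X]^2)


Var(S) = E[N]*Var(X) + Var(N)*E[X]^2
= 51*3766586 + 25*1825^2
= 192095886 + 83265625
= 2.7536e+08


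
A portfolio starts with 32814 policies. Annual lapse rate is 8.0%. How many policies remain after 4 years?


remaining = initial * (1 - lapse)^years
= 32814 * (1 - 0.08)^4
= 32814 * 0.716393
= 23507.7186


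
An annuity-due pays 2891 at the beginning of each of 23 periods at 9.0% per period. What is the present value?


PV_due = PMT * (1-(1+i)^(-n))/i * (1+i)
PV_immediate = 27696.3779
PV_due = 27696.3779 * 1.09
= 30189.052


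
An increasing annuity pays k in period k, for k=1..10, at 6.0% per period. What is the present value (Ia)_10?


(Ia)_n = sum_{k=1}^{n} k * v^k, v = 1/(1+i)
v = 0.943396
Sum computed term by term:
(Ia)_10 = 36.9624


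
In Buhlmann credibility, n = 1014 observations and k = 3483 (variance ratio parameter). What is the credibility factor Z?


Z = n / (n + k)
= 1014 / (1014 + 3483)
= 1014 / 4497
= 0.2255


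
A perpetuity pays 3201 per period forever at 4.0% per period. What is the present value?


PV = PMT / i
= 3201 / 0.04
= 80025.0


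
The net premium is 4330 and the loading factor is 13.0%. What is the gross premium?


Gross = net * (1 + loading)
= 4330 * (1 + 0.13)
= 4330 * 1.13
= 4892.9


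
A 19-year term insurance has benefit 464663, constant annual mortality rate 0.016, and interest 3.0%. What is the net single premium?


NSP = benefit * sum_{k=0}^{n-1} k_p_x * q * v^(k+1)
With constant q=0.016, v=0.970874
Sum = 0.201823
NSP = 464663 * 0.201823
= 93779.7254


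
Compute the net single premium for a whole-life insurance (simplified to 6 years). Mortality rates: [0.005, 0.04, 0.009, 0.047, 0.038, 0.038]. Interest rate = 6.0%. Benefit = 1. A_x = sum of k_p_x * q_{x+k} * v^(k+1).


v = 0.943396
Year 0: k_p_x=1.0, q=0.005, term=0.004717
Year 1: k_p_x=0.995, q=0.04, term=0.035422
Year 2: k_p_x=0.9552, q=0.009, term=0.007218
Year 3: k_p_x=0.946603, q=0.047, term=0.035241
Year 4: k_p_x=0.902113, q=0.038, term=0.025616
Year 5: k_p_x=0.867833, q=0.038, term=0.023248
A_x = 0.1315


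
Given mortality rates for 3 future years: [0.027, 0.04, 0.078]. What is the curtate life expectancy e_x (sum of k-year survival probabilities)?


e_x = sum_{k=1}^{n} k_p_x
k_p_x values:
  1_p_x = 0.973
  2_p_x = 0.93408
  3_p_x = 0.861222
e_x = 2.7683


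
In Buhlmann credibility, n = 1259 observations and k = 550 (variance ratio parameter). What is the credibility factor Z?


Z = n / (n + k)
= 1259 / (1259 + 550)
= 1259 / 1809
= 0.696


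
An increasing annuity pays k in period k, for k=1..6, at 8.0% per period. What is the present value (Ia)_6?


(Ia)_n = sum_{k=1}^{n} k * v^k, v = 1/(1+i)
v = 0.925926
Sum computed term by term:
(Ia)_6 = 15.1462


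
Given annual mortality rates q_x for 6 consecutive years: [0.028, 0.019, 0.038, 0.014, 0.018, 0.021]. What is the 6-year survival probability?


p_k = 1 - q_k for each year
Survival = product of (1 - q_k)
= 0.972 * 0.981 * 0.962 * 0.986 * 0.982 * 0.979
= 0.8695


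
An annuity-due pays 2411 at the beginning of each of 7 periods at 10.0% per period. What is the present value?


PV_due = PMT * (1-(1+i)^(-n))/i * (1+i)
PV_immediate = 11737.7578
PV_due = 11737.7578 * 1.1
= 12911.5335


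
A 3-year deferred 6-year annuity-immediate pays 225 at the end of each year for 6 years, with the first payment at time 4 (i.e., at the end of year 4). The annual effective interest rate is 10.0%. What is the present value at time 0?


PV at time 3 of the 6-year annuity-immediate:
a_n = 225 * (1-(1+0.1)^(-6))/0.1 = 979.9337
Discount back 3 years to time 0:
PV = 979.9337 * (1+0.1)^(-3)
= 979.9337 * 0.751315
= 736.2387


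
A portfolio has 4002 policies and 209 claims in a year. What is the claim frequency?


frequency = claims / policies
= 209 / 4002
= 0.0522


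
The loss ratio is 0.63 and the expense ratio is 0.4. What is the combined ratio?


Combined ratio = loss ratio + expense ratio
= 0.63 + 0.4
= 1.03


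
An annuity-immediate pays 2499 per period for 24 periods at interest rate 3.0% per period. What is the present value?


PV = PMT * (1 - (1+i)^(-n)) / i
= 2499 * (1 - (1+0.03)^(-24)) / 0.03
= 2499 * (1 - 0.491934) / 0.03
= 2499 * 16.935542
= 42321.9198


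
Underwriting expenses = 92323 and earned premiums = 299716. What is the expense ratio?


Expense ratio = expenses / premiums
= 92323 / 299716
= 0.308


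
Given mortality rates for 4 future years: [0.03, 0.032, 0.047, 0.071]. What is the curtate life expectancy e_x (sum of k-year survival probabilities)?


e_x = sum_{k=1}^{n} k_p_x
k_p_x values:
  1_p_x = 0.97
  2_p_x = 0.93896
  3_p_x = 0.894829
  4_p_x = 0.831296
e_x = 3.6351


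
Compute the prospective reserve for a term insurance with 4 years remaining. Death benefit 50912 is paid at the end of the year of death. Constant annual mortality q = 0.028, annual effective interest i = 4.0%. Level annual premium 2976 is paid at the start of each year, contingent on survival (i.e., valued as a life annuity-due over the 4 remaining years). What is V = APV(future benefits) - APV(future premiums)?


v = 1/(1+i) = 0.961538
APV(future benefits) per unit = sum_{k=0}^{3} k_p_x * q * v^(k+1) = 0.097583
APV(future benefits) = 50912 * 0.097583 = 4968.1484
Life annuity-due factor ä_{x:4} = sum_{k=0}^{3} k_p_x * v^k = 3.624513
APV(future premiums) = 2976 * 3.624513 = 10786.5518
V = 4968.1484 - 10786.5518
= -5818.4034


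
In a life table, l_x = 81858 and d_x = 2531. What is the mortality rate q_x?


q_x = d_x / l_x
= 2531 / 81858
= 0.0309


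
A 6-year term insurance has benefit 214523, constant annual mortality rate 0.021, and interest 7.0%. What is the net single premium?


NSP = benefit * sum_{k=0}^{n-1} k_p_x * q * v^(k+1)
With constant q=0.021, v=0.934579
Sum = 0.095384
NSP = 214523 * 0.095384
= 20462.0553


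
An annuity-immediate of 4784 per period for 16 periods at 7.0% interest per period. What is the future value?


FV = PMT * ((1+i)^n - 1) / i
= 4784 * ((1.07)^16 - 1) / 0.07
= 4784 * (2.952164 - 1) / 0.07
= 133416.4482


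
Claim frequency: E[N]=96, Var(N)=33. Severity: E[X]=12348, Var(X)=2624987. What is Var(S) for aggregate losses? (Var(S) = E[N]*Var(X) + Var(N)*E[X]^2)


Var(S) = E[N]*Var(X) + Var(N)*E[X]^2
= 96*2624987 + 33*12348^2
= 251998752 + 5031612432
= 5.2836e+09


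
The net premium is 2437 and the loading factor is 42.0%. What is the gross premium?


Gross = net * (1 + loading)
= 2437 * (1 + 0.42)
= 2437 * 1.42
= 3460.54


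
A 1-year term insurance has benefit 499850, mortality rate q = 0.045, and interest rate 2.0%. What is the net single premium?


NSP = benefit * q * v
v = 1/(1+i) = 0.980392
NSP = 499850 * 0.045 * 0.980392
= 22052.2059


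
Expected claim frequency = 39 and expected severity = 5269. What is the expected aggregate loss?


E[S] = E[N] * E[X]
= 39 * 5269
= 205491


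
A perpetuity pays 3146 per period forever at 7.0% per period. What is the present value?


PV = PMT / i
= 3146 / 0.07
= 44942.8571


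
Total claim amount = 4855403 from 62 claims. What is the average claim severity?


severity = total / number
= 4855403 / 62
= 78312.9516


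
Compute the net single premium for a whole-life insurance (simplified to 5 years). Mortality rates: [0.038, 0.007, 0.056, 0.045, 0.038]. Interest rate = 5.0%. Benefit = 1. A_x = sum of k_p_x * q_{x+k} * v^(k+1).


v = 0.952381
Year 0: k_p_x=1.0, q=0.038, term=0.03619
Year 1: k_p_x=0.962, q=0.007, term=0.006108
Year 2: k_p_x=0.955266, q=0.056, term=0.046211
Year 3: k_p_x=0.901771, q=0.045, term=0.033385
Year 4: k_p_x=0.861191, q=0.038, term=0.025641
A_x = 0.1475


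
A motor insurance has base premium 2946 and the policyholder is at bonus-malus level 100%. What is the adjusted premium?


adjusted = base * BM_level / 100
= 2946 * 100 / 100
= 2946 * 1.0
= 2946.0


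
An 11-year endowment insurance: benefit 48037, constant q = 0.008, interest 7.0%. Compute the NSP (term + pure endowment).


Term component = 2784.0892
Pure endowment = 11_p_x * v^11 * benefit = 0.915437 * 0.475093 * 48037 = 20892.1298
NSP = 23676.2191


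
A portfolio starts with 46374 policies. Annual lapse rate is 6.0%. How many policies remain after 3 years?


remaining = initial * (1 - lapse)^years
= 46374 * (1 - 0.06)^3
= 46374 * 0.830584
= 38517.5024


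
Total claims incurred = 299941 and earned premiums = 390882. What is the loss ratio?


Loss ratio = claims / premiums
= 299941 / 390882
= 0.7673


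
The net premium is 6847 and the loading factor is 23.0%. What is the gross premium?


Gross = net * (1 + loading)
= 6847 * (1 + 0.23)
= 6847 * 1.23
= 8421.81


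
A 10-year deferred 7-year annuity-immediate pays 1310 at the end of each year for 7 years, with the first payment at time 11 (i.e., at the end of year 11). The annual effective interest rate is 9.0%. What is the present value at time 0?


PV at time 10 of the 7-year annuity-immediate:
a_n = 1310 * (1-(1+0.09)^(-7))/0.09 = 6593.1682
Discount back 10 years to time 0:
PV = 6593.1682 * (1+0.09)^(-10)
= 6593.1682 * 0.422411
= 2785.0255


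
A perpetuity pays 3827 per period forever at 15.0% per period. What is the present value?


PV = PMT / i
= 3827 / 0.15
= 25513.3333


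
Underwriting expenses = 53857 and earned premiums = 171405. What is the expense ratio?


Expense ratio = expenses / premiums
= 53857 / 171405
= 0.3142


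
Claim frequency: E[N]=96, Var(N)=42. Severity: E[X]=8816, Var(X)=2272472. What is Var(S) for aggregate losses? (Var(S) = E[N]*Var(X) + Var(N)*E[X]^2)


Var(S) = E[N]*Var(X) + Var(N)*E[X]^2
= 96*2272472 + 42*8816^2
= 218157312 + 3264317952
= 3.4825e+09


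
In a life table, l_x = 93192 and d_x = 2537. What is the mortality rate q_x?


q_x = d_x / l_x
= 2537 / 93192
= 0.0272


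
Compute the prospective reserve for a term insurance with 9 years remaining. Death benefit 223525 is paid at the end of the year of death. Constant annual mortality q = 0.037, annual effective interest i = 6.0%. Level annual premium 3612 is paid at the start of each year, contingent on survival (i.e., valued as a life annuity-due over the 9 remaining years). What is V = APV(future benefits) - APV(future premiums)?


v = 1/(1+i) = 0.943396
APV(future benefits) per unit = sum_{k=0}^{8} k_p_x * q * v^(k+1) = 0.220633
APV(future benefits) = 223525 * 0.220633 = 49316.9974
Life annuity-due factor ä_{x:9} = sum_{k=0}^{8} k_p_x * v^k = 6.320838
APV(future premiums) = 3612 * 6.320838 = 22830.8671
V = 49316.9974 - 22830.8671
= 26486.1302


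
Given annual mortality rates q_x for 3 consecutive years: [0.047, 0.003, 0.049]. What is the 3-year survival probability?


p_k = 1 - q_k for each year
Survival = product of (1 - q_k)
= 0.953 * 0.997 * 0.951
= 0.9036


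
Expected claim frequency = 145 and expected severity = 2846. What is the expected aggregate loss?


E[S] = E[N] * E[X]
= 145 * 2846
= 412670


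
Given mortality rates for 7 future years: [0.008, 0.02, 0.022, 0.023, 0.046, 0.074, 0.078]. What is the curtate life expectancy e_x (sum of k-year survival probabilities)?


e_x = sum_{k=1}^{n} k_p_x
k_p_x values:
  1_p_x = 0.992
  2_p_x = 0.97216
  3_p_x = 0.950772
  4_p_x = 0.928905
  5_p_x = 0.886175
  6_p_x = 0.820598
  7_p_x = 0.756591
e_x = 6.3072
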